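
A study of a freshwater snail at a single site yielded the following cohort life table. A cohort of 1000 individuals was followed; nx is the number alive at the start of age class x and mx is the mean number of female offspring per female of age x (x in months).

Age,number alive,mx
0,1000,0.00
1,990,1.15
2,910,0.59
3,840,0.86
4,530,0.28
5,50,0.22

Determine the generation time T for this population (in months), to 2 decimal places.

1.97

lx = nx/n0 = nx/1000: 1, 0.99, 0.91, 0.84, 0.53, 0.05
lx·mx: 0, 1.1385, 0.5369, 0.7224, 0.1484, 0.011 → R0 = 2.5572
x·lx·mx: 0, 1.1385, 1.0738, 2.1672, 0.5936, 0.055 → Σ = 5.0281
T = 5.0281 / 2.5572 = 1.966252… → 1.97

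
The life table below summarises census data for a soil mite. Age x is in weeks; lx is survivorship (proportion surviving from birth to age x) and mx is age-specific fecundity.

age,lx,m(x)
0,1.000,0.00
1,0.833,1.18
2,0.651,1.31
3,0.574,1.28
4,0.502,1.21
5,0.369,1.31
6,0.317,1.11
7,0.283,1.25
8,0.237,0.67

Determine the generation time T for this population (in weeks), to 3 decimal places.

lx·mx: 0, 0.98294, 0.85281, 0.73472, 0.60742, 0.48339, 0.35187, 0.35375, 0.15879 → R0 = 4.52569
x·lx·mx: 0, 0.98294, 1.70562, 2.20416, 2.42968, 2.41695, 2.11122, 2.47625, 1.27032 → Σ = 15.59714
T = 15.59714 / 4.52569 = 3.446356… → 3.446

3.446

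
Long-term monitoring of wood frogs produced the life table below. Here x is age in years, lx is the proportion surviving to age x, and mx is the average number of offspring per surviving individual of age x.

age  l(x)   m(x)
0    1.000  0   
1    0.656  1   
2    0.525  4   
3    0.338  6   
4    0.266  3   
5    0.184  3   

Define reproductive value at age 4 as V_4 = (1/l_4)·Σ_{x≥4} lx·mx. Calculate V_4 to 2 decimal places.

lx·mx for x ≥ 4: 0.798, 0.552 → sum = 1.35
V_4 = 1.35 / l_4 = 1.35 / 0.266 = 5.075188… → 5.08

5.08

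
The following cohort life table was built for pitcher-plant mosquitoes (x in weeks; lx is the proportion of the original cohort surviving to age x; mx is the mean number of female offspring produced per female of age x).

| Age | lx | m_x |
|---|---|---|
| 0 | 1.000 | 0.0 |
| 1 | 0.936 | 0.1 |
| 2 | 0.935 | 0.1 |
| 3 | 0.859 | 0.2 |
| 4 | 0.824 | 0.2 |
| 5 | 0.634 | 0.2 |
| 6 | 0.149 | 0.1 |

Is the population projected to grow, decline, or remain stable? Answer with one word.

R0 = Σ lx·mx = 0 + 0.0936 + 0.0935 + 0.1718 + 0.1648 + 0.1268 + 0.0149 = 0.6654
R0 < 1, so the population is declining.

declining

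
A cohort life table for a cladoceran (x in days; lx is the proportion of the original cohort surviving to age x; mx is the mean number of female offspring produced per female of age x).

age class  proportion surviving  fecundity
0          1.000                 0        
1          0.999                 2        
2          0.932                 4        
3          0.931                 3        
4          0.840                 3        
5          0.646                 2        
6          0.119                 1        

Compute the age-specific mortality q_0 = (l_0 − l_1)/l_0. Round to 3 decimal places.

q_0 = (l_0 − l_1) / l_0 = (1 − 0.999) / 1
     = 0.001 / 1 = 0.001 → 0.001

0.001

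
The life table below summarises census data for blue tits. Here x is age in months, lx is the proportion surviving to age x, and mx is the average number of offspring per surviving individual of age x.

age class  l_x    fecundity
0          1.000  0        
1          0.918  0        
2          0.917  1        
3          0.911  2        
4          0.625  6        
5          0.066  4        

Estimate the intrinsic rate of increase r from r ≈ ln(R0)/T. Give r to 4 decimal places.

0.5461

R0 = Σ lx·mx = 0 + 0 + 0.917 + 1.822 + 3.75 + 0.264 = 6.753
Σ x·lx·mx = 23.62; T = 23.62/6.753 = 3.4977…
r ≈ ln(R0)/T = ln(6.753)/3.4977… = 0.546069… → 0.5461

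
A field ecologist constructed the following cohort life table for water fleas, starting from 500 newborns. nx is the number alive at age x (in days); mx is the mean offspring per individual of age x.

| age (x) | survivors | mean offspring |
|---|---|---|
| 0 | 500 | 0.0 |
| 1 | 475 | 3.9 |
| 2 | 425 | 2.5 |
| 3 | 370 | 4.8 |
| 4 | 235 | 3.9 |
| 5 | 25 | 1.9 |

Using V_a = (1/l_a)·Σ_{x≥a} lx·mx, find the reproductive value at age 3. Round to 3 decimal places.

7.405

lx = nx/n0 = nx/500: 1, 0.95, 0.85, 0.74, 0.47, 0.05
lx·mx for x ≥ 3: 3.552, 1.833, 0.095 → sum = 5.48
V_3 = 5.48 / l_3 = 5.48 / 0.74 = 7.405405… → 7.405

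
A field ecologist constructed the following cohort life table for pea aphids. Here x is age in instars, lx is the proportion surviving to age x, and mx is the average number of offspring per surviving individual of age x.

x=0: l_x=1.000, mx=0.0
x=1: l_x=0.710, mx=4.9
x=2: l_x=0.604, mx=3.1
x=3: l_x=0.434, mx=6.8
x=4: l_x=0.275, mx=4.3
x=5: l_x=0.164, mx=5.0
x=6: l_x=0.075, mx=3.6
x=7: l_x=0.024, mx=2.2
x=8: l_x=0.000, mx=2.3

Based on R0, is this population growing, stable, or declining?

growing

R0 = Σ lx·mx = 0 + 3.479 + 1.8724 + 2.9512 + 1.1825 + 0.82 + 0.27 + 0.0528 + 0 = 10.6279
R0 > 1, so the population is growing.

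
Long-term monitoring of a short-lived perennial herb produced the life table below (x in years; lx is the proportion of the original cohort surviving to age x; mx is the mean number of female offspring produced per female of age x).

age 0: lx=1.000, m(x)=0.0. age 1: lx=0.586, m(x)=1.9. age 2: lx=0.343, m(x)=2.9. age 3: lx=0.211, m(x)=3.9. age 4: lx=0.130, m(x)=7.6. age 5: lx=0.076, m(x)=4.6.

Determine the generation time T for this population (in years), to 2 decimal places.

2.64

lx·mx: 0, 1.1134, 0.9947, 0.8229, 0.988, 0.3496 → R0 = 4.2686
x·lx·mx: 0, 1.1134, 1.9894, 2.4687, 3.952, 1.748 → Σ = 11.2715
T = 11.2715 / 4.2686 = 2.640561… → 2.64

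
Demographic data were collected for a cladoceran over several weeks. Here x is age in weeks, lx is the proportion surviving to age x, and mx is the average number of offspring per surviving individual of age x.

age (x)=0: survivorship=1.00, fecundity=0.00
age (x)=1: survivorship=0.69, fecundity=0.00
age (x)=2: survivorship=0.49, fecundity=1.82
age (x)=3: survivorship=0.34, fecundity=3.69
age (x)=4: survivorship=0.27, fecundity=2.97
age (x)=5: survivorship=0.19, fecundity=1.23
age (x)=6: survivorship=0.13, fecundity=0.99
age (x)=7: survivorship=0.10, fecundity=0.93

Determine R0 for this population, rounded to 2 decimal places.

3.40

lx·mx by age: 0, 0, 0.8918, 1.2546, 0.8019, 0.2337, 0.1287, 0.093
R0 = Σ lx·mx = 3.4037 → 3.40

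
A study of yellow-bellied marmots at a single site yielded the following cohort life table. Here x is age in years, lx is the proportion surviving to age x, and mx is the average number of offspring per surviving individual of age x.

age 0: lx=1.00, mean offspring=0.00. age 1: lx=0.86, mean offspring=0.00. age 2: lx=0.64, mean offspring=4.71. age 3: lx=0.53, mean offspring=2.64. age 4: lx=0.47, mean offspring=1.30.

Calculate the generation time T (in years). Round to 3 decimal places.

2.522

lx·mx: 0, 0, 3.0144, 1.3992, 0.611 → R0 = 5.0246
x·lx·mx: 0, 0, 6.0288, 4.1976, 2.444 → Σ = 12.6704
T = 12.6704 / 5.0246 = 2.521673… → 2.522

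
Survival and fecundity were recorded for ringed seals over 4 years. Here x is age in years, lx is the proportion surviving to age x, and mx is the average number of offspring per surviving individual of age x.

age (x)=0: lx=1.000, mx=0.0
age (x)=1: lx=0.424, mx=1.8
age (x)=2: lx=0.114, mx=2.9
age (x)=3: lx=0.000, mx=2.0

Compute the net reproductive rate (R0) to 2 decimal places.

lx·mx by age: 0, 0.7632, 0.3306, 0
R0 = Σ lx·mx = 1.0938 → 1.09

1.09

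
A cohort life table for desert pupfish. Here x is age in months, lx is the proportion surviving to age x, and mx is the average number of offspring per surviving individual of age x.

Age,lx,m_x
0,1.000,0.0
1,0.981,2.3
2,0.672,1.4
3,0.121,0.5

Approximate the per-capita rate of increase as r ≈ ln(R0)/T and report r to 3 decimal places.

R0 = Σ lx·mx = 0 + 2.2563 + 0.9408 + 0.0605 = 3.2576
Σ x·lx·mx = 4.3194; T = 4.3194/3.2576 = 1.32595…
r ≈ ln(R0)/T = ln(3.2576)/1.32595… = 0.89068… → 0.891

0.891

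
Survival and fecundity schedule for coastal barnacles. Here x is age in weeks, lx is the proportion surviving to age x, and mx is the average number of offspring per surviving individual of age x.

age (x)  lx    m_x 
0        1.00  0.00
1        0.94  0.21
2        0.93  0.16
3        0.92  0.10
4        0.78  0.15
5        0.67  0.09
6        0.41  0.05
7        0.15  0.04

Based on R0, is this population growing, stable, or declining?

R0 = Σ lx·mx = 0 + 0.1974 + 0.1488 + 0.092 + 0.117 + 0.0603 + 0.0205 + 0.006 = 0.642
R0 < 1, so the population is declining.

declining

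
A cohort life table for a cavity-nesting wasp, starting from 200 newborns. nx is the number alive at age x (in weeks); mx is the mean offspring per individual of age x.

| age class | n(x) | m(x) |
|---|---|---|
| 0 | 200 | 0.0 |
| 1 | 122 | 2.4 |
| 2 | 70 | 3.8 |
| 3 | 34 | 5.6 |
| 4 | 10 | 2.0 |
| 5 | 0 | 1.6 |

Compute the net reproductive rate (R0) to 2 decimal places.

3.85

lx = nx/n0 = nx/200: 1, 0.61, 0.35, 0.17, 0.05, 0
lx·mx by age: 0, 1.464, 1.33, 0.952, 0.1, 0
R0 = Σ lx·mx = 3.846 → 3.85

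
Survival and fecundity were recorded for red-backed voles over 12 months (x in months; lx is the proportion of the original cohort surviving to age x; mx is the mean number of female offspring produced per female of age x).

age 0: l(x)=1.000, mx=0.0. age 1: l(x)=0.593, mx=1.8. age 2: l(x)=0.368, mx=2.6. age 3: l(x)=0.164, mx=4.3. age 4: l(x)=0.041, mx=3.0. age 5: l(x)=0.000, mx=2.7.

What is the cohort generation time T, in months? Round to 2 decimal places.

1.96

lx·mx: 0, 1.0674, 0.9568, 0.7052, 0.123, 0 → R0 = 2.8524
x·lx·mx: 0, 1.0674, 1.9136, 2.1156, 0.492, 0 → Σ = 5.5886
T = 5.5886 / 2.8524 = 1.959262… → 1.96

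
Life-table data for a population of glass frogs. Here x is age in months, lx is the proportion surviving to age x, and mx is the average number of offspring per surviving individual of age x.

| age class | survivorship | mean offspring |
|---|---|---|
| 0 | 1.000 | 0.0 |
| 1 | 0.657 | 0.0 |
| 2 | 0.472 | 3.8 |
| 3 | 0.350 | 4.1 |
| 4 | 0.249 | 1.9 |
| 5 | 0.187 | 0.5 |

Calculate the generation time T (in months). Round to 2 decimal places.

lx·mx: 0, 0, 1.7936, 1.435, 0.4731, 0.0935 → R0 = 3.7952
x·lx·mx: 0, 0, 3.5872, 4.305, 1.8924, 0.4675 → Σ = 10.2521
T = 10.2521 / 3.7952 = 2.701333… → 2.70

2.70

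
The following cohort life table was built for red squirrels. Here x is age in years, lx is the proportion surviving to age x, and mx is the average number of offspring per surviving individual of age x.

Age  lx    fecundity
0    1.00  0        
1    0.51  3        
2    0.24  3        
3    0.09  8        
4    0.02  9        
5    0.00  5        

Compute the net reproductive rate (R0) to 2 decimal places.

lx·mx by age: 0, 1.53, 0.72, 0.72, 0.18, 0
R0 = Σ lx·mx = 3.15 → 3.15

3.15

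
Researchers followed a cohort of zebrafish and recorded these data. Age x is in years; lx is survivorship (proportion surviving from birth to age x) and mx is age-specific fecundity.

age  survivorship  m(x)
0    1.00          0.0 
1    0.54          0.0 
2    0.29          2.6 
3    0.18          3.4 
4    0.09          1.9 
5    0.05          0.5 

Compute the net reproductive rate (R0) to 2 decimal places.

1.56

lx·mx by age: 0, 0, 0.754, 0.612, 0.171, 0.025
R0 = Σ lx·mx = 1.562 → 1.56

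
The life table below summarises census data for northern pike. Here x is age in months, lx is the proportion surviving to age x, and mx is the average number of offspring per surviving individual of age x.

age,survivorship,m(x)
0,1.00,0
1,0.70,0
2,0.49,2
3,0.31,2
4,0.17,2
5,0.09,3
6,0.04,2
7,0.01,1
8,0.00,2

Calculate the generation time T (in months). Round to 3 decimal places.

lx·mx: 0, 0, 0.98, 0.62, 0.34, 0.27, 0.08, 0.01, 0 → R0 = 2.3
x·lx·mx: 0, 0, 1.96, 1.86, 1.36, 1.35, 0.48, 0.07, 0 → Σ = 7.08
T = 7.08 / 2.3 = 3.078261… → 3.078

3.078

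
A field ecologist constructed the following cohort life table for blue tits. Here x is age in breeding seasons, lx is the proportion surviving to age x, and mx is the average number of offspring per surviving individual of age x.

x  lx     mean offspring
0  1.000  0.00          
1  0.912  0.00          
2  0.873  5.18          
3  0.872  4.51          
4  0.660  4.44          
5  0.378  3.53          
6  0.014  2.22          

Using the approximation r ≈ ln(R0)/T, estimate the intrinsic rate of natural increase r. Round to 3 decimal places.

R0 = Σ lx·mx = 0 + 0 + 4.52214 + 3.93272 + 2.9304 + 1.33434 + 0.03108 = 12.75068
Σ x·lx·mx = 39.42222; T = 39.42222/12.75068 = 3.09177…
r ≈ ln(R0)/T = ln(12.75068)/3.09177… = 0.82334… → 0.823

0.823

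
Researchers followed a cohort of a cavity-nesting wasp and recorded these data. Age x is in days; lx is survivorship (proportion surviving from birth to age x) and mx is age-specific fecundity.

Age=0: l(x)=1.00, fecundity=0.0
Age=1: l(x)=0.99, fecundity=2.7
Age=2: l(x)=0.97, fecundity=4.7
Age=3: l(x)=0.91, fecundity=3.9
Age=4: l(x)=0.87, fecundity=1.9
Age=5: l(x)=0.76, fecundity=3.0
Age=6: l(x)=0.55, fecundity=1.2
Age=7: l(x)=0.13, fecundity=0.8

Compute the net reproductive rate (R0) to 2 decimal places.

lx·mx by age: 0, 2.673, 4.559, 3.549, 1.653, 2.28, 0.66, 0.104
R0 = Σ lx·mx = 15.478 → 15.48

15.48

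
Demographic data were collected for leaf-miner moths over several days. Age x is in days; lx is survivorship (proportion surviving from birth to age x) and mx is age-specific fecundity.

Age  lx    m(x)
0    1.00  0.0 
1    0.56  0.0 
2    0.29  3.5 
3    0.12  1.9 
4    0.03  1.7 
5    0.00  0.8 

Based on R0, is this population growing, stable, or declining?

R0 = Σ lx·mx = 0 + 0 + 1.015 + 0.228 + 0.051 + 0 = 1.294
R0 > 1, so the population is growing.

growing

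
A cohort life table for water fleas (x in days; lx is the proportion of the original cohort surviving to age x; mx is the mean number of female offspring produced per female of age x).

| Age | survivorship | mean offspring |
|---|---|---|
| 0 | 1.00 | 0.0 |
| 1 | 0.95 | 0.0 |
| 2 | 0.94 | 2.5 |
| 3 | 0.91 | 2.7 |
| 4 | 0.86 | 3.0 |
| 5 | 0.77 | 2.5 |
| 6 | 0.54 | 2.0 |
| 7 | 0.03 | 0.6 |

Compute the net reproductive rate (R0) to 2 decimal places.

lx·mx by age: 0, 0, 2.35, 2.457, 2.58, 1.925, 1.08, 0.018
R0 = Σ lx·mx = 10.41 → 10.41

10.41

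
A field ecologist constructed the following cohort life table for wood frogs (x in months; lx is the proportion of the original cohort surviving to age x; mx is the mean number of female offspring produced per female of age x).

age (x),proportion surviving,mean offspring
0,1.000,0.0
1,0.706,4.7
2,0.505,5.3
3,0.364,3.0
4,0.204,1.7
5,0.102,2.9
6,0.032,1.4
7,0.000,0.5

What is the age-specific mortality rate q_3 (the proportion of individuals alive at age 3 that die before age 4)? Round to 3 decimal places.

q_3 = (l_3 − l_4) / l_3 = (0.364 − 0.204) / 0.364
     = 0.16 / 0.364 = 0.43956… → 0.440

0.440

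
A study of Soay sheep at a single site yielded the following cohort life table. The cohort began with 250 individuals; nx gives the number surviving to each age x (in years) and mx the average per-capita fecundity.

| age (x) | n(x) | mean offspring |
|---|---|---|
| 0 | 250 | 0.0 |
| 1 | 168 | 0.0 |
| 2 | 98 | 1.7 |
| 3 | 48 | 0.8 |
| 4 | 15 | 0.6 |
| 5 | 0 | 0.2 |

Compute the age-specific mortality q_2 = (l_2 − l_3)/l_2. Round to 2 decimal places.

0.51

lx = nx/n0 = nx/250: 1, 0.672, 0.392, 0.192, 0.06, 0
q_2 = (l_2 − l_3) / l_2 = (0.392 − 0.192) / 0.392
     = 0.2 / 0.392 = 0.510204… → 0.51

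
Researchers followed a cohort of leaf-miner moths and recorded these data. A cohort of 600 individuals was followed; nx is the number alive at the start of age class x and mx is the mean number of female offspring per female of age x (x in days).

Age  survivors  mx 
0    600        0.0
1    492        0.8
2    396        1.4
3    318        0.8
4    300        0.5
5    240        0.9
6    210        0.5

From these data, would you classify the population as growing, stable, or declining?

growing

lx = nx/n0 = nx/600: 1, 0.82, 0.66, 0.53, 0.5, 0.4, 0.35
R0 = Σ lx·mx = 0 + 0.656 + 0.924 + 0.424 + 0.25 + 0.36 + 0.175 = 2.789
R0 > 1, so the population is growing.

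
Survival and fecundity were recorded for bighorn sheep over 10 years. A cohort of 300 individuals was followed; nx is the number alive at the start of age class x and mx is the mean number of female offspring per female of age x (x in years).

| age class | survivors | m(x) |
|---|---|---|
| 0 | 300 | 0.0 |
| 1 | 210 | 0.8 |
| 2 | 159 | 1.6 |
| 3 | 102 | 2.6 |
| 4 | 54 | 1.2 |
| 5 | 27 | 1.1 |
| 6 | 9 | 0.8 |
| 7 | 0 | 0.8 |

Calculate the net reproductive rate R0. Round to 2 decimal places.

lx = nx/n0 = nx/300: 1, 0.7, 0.53, 0.34, 0.18, 0.09, 0.03, 0
lx·mx by age: 0, 0.56, 0.848, 0.884, 0.216, 0.099, 0.024, 0
R0 = Σ lx·mx = 2.631 → 2.63

2.63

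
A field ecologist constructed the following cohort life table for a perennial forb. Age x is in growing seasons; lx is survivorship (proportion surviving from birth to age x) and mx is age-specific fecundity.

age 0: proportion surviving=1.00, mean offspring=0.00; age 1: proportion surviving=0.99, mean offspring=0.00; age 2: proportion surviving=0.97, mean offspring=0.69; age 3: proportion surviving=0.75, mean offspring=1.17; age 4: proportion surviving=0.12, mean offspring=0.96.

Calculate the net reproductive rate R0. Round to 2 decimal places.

lx·mx by age: 0, 0, 0.6693, 0.8775, 0.1152
R0 = Σ lx·mx = 1.662 → 1.66

1.66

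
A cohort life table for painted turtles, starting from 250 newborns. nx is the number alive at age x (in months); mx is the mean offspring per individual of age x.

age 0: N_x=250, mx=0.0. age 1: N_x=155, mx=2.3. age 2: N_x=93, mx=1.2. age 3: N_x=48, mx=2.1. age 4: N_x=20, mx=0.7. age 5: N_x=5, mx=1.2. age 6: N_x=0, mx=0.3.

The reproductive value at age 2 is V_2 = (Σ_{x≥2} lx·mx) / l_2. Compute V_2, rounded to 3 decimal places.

2.499

lx = nx/n0 = nx/250: 1, 0.62, 0.372, 0.192, 0.08, 0.02, 0
lx·mx for x ≥ 2: 0.4464, 0.4032, 0.056, 0.024, 0 → sum = 0.9296
V_2 = 0.9296 / l_2 = 0.9296 / 0.372 = 2.498925… → 2.499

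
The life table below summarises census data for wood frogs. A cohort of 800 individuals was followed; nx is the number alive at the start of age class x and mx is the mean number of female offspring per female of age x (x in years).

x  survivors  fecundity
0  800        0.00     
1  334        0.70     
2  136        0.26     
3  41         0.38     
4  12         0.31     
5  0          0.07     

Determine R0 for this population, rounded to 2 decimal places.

lx = nx/n0 = nx/800: 1, 0.4175, 0.17, 0.05125, 0.015, 0
lx·mx by age: 0, 0.29225, 0.0442, 0.019475…, 0.00465, 0
R0 = Σ lx·mx = 0.360575… → 0.36

0.36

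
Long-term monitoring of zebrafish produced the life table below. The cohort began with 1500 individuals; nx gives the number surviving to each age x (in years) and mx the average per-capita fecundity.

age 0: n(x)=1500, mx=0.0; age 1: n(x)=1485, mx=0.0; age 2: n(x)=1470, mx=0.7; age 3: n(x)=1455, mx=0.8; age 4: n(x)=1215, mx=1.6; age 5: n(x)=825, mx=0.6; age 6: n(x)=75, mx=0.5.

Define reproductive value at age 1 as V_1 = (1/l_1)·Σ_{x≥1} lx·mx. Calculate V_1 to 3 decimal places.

3.144

lx = nx/n0 = nx/1500: 1, 0.99, 0.98, 0.97, 0.81, 0.55, 0.05
lx·mx for x ≥ 1: 0, 0.686, 0.776, 1.296, 0.33, 0.025 → sum = 3.113
V_1 = 3.113 / l_1 = 3.113 / 0.99 = 3.144444… → 3.144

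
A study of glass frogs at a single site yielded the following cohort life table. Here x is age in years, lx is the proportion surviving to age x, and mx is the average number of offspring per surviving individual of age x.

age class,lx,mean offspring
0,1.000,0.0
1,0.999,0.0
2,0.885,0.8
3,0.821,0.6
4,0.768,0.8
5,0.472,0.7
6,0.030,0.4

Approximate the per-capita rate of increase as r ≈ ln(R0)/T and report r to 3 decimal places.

R0 = Σ lx·mx = 0 + 0 + 0.708 + 0.4926 + 0.6144 + 0.3304 + 0.012 = 2.1574
Σ x·lx·mx = 7.0754; T = 7.0754/2.1574 = 3.2796…
r ≈ ln(R0)/T = ln(2.1574)/3.2796… = 0.23445… → 0.234

0.234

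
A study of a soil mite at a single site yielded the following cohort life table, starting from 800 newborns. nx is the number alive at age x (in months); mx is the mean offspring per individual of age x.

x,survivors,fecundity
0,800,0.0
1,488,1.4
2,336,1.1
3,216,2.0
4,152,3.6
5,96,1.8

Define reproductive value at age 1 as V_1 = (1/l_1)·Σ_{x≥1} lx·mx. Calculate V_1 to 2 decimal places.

lx = nx/n0 = nx/800: 1, 0.61, 0.42, 0.27, 0.19, 0.12
lx·mx for x ≥ 1: 0.854, 0.462, 0.54, 0.684, 0.216 → sum = 2.756
V_1 = 2.756 / l_1 = 2.756 / 0.61 = 4.518033… → 4.52

4.52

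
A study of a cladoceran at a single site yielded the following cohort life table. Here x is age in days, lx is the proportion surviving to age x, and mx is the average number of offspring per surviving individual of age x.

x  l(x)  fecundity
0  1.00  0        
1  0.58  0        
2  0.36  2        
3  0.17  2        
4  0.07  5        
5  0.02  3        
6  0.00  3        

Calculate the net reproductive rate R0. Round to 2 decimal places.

lx·mx by age: 0, 0, 0.72, 0.34, 0.35, 0.06, 0
R0 = Σ lx·mx = 1.47 → 1.47

1.47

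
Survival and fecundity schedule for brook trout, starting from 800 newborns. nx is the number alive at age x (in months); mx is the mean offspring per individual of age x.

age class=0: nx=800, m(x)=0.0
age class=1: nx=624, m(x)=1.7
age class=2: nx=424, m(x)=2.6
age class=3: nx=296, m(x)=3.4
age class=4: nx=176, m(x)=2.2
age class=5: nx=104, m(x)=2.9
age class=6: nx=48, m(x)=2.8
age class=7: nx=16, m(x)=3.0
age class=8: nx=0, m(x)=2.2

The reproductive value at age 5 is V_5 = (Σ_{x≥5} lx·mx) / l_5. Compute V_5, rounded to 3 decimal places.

lx = nx/n0 = nx/800: 1, 0.78, 0.53, 0.37, 0.22, 0.13, 0.06, 0.02, 0
lx·mx for x ≥ 5: 0.377, 0.168, 0.06, 0 → sum = 0.605
V_5 = 0.605 / l_5 = 0.605 / 0.13 = 4.653846… → 4.654

4.654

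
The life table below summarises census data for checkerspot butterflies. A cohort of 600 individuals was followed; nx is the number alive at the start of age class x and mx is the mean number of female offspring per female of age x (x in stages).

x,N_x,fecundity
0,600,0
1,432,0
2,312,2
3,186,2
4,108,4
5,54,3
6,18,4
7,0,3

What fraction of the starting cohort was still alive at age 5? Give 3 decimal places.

l_5 = n_5/n_0 = 54/600 = 0.09 → 0.090

0.090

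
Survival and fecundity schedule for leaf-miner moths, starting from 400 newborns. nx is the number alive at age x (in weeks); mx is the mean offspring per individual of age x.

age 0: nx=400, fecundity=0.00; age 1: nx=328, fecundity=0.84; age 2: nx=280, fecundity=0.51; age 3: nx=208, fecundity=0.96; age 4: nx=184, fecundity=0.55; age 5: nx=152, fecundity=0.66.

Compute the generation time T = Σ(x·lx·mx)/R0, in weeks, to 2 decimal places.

lx = nx/n0 = nx/400: 1, 0.82, 0.7, 0.52, 0.46, 0.38
lx·mx: 0, 0.6888, 0.357, 0.4992, 0.253, 0.2508 → R0 = 2.0488
x·lx·mx: 0, 0.6888, 0.714, 1.4976, 1.012, 1.254 → Σ = 5.1664
T = 5.1664 / 2.0488 = 2.521671… → 2.52

2.52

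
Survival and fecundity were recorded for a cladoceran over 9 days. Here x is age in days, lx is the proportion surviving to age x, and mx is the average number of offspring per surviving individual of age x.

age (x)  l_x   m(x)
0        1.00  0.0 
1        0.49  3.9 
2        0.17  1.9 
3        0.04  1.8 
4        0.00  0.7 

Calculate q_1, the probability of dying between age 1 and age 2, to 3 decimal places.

q_1 = (l_1 − l_2) / l_1 = (0.49 − 0.17) / 0.49
     = 0.32 / 0.49 = 0.653061… → 0.653

0.653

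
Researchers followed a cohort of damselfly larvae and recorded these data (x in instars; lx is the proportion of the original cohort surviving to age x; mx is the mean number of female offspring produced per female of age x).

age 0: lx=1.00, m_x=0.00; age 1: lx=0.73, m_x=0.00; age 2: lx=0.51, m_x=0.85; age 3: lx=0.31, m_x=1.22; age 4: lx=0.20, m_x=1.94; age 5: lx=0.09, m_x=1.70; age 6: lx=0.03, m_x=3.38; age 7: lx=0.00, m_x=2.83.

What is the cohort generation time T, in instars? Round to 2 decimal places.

3.39

lx·mx: 0, 0, 0.4335, 0.3782, 0.388, 0.153, 0.1014, 0 → R0 = 1.4541
x·lx·mx: 0, 0, 0.867, 1.1346, 1.552, 0.765, 0.6084, 0 → Σ = 4.927
T = 4.927 / 1.4541 = 3.38835… → 3.39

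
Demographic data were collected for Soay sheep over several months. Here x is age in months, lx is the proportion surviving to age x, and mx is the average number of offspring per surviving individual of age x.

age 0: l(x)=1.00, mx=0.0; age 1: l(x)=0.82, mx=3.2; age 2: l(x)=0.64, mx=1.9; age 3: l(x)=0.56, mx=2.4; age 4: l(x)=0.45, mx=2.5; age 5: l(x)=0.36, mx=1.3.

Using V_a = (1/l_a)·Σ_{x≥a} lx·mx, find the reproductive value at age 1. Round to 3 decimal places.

lx·mx for x ≥ 1: 2.624, 1.216, 1.344, 1.125, 0.468 → sum = 6.777
V_1 = 6.777 / l_1 = 6.777 / 0.82 = 8.264634… → 8.265

8.265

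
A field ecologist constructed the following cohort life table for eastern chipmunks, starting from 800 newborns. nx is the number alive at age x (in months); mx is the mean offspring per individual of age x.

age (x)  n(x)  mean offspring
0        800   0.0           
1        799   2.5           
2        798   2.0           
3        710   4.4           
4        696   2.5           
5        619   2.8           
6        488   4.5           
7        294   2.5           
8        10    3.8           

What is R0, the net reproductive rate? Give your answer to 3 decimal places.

16.450

lx = nx/n0 = nx/800: 1, 0.99875, 0.9975, 0.8875, 0.87, 0.77375, 0.61, 0.3675, 0.0125
lx·mx by age: 0, 2.496875, 1.995, 3.905, 2.175, 2.1665, 2.745, 0.91875, 0.0475
R0 = Σ lx·mx = 16.449625 → 16.450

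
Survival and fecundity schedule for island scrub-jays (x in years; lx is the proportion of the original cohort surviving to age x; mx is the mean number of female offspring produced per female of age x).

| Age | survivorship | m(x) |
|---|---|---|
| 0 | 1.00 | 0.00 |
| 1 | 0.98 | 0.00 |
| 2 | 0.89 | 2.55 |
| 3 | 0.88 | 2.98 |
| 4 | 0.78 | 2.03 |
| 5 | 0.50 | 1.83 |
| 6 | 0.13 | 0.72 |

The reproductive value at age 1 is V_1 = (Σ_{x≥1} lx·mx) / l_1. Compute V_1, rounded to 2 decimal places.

lx·mx for x ≥ 1: 0, 2.2695, 2.6224, 1.5834, 0.915, 0.0936 → sum = 7.4839
V_1 = 7.4839 / l_1 = 7.4839 / 0.98 = 7.636633… → 7.64

7.64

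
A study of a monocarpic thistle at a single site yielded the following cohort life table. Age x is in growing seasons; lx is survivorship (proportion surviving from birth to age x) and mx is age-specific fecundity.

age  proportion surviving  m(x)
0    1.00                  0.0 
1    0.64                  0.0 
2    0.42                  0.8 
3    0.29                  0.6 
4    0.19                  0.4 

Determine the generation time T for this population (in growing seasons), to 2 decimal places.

2.56

lx·mx: 0, 0, 0.336, 0.174, 0.076 → R0 = 0.586
x·lx·mx: 0, 0, 0.672, 0.522, 0.304 → Σ = 1.498
T = 1.498 / 0.586 = 2.556314… → 2.56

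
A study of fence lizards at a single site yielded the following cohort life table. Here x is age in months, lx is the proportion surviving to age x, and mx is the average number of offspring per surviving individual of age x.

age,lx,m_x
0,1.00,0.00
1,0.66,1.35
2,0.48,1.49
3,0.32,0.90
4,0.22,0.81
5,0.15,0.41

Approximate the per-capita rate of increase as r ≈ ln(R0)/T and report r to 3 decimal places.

0.385

R0 = Σ lx·mx = 0 + 0.891 + 0.7152 + 0.288 + 0.1782 + 0.0615 = 2.1339
Σ x·lx·mx = 4.2057; T = 4.2057/2.1339 = 1.9709…
r ≈ ln(R0)/T = ln(2.1339)/1.9709… = 0.38457… → 0.385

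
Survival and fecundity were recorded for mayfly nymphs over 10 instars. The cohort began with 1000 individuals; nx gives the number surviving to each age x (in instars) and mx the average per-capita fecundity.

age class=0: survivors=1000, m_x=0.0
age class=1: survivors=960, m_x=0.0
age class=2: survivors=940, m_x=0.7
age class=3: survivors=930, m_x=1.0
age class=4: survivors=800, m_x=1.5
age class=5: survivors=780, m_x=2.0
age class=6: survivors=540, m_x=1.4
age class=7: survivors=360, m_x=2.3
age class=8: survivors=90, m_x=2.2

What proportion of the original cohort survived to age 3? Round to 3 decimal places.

0.930

l_3 = n_3/n_0 = 930/1000 = 0.93 → 0.930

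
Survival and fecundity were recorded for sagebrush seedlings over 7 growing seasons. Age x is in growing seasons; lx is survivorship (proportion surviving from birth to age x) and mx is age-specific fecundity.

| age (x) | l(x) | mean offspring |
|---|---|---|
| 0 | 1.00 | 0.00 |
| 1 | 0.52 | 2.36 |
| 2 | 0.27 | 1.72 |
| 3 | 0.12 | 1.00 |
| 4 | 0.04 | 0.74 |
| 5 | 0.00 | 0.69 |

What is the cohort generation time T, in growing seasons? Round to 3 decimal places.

1.431

lx·mx: 0, 1.2272, 0.4644, 0.12, 0.0296, 0 → R0 = 1.8412
x·lx·mx: 0, 1.2272, 0.9288, 0.36, 0.1184, 0 → Σ = 2.6344
T = 2.6344 / 1.8412 = 1.430806… → 1.431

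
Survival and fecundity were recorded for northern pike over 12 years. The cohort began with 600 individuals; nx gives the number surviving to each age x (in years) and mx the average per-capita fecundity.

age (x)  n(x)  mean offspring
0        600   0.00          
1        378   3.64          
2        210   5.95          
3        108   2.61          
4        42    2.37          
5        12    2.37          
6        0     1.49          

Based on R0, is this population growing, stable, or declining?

lx = nx/n0 = nx/600: 1, 0.63, 0.35, 0.18, 0.07, 0.02, 0
R0 = Σ lx·mx = 0 + 2.2932 + 2.0825 + 0.4698 + 0.1659 + 0.0474 + 0 = 5.0588
R0 > 1, so the population is growing.

growing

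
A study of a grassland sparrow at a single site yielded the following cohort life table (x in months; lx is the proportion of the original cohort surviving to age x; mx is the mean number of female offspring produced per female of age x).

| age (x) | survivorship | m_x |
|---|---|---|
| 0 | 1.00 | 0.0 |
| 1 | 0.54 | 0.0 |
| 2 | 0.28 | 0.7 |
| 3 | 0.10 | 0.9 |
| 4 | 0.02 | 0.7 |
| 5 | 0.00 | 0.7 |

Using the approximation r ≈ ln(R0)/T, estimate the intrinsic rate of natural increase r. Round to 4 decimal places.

R0 = Σ lx·mx = 0 + 0 + 0.196 + 0.09 + 0.014 + 0 = 0.3
Σ x·lx·mx = 0.718; T = 0.718/0.3 = 2.39333…
r ≈ ln(R0)/T = ln(0.3)/2.39333… = -0.503053… → -0.5031

-0.5031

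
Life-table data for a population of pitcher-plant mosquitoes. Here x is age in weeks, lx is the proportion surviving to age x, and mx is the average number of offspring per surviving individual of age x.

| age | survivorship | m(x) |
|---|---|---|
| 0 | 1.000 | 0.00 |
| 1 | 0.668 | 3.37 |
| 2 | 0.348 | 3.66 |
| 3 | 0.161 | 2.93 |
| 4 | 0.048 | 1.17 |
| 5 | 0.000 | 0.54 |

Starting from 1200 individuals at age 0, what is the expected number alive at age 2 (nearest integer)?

418

Expected survivors = N0 · l_2 = 1200 × 0.348 = 417.6 → 418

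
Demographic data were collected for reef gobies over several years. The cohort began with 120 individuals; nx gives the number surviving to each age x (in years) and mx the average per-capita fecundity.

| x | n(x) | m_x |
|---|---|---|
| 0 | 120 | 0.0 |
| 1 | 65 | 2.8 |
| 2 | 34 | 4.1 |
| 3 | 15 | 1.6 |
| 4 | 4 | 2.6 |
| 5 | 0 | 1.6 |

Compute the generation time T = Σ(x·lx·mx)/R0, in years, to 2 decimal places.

1.61

lx = nx/n0 = nx/120: 1, 0.54167…, 0.28333…, 0.125, 0.03333…, 0
lx·mx: 0, 1.516667…, 1.161667…, 0.2, 0.086667…, 0 → R0 = 2.965…
x·lx·mx: 0, 1.516667…, 2.323333…, 0.6, 0.346667…, 0 → Σ = 4.786667…
T = 4.786667… / 2.965… = 1.61439… → 1.61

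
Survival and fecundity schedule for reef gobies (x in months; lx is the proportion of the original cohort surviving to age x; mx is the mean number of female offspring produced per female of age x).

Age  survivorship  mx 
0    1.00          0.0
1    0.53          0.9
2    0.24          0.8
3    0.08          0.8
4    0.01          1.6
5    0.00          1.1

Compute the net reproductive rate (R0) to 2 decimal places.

0.75

lx·mx by age: 0, 0.477, 0.192, 0.064, 0.016, 0
R0 = Σ lx·mx = 0.749 → 0.75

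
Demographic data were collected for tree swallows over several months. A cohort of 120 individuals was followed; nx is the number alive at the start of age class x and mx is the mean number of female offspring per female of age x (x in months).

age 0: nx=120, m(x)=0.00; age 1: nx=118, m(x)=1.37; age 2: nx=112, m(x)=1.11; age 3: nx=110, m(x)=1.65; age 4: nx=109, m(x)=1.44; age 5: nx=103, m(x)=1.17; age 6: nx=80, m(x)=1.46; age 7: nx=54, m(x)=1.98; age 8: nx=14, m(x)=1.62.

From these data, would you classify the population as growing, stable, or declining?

growing

lx = nx/n0 = nx/120: 1, 0.98333…, 0.93333…, 0.91667…, 0.90833…, 0.85833…, 0.66667…, 0.45, 0.11667…
R0 = Σ lx·mx = 0 + 1.347167… + 1.036… + 1.5125… + 1.308… + 1.00425… + 0.973333… + 0.891 + 0.189… = 8.26125…
R0 > 1, so the population is growing.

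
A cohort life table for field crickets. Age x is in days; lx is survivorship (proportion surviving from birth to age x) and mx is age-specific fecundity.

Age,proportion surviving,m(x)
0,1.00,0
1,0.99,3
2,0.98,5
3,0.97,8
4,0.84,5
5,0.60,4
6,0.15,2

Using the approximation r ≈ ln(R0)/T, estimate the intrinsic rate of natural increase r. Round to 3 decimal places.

1.053

R0 = Σ lx·mx = 0 + 2.97 + 4.9 + 7.76 + 4.2 + 2.4 + 0.3 = 22.53
Σ x·lx·mx = 66.65; T = 66.65/22.53 = 2.95828…
r ≈ ln(R0)/T = ln(22.53)/2.95828… = 1.05293… → 1.053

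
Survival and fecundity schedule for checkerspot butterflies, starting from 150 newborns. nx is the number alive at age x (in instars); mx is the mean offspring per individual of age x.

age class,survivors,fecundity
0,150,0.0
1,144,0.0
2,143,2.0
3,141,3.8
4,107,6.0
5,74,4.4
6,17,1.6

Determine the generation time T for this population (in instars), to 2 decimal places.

3.60

lx = nx/n0 = nx/150: 1, 0.96, 0.95333…, 0.94, 0.71333…, 0.49333…, 0.11333…
lx·mx: 0, 0, 1.906667…, 3.572, 4.28…, 2.170667…, 0.181333… → R0 = 12.110667…
x·lx·mx: 0, 0, 3.813333…, 10.716, 17.12…, 10.853333…, 1.088… → Σ = 43.590667…
T = 43.590667… / 12.110667… = 3.599361… → 3.60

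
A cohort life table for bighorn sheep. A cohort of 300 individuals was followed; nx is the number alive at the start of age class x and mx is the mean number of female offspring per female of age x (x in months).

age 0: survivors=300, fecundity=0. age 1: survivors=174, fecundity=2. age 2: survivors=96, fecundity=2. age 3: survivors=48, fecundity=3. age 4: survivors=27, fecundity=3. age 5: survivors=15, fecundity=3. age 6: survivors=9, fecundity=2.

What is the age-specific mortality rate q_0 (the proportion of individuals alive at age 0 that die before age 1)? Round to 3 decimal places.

lx = nx/n0 = nx/300: 1, 0.58, 0.32, 0.16, 0.09, 0.05, 0.03
q_0 = (l_0 − l_1) / l_0 = (1 − 0.58) / 1
     = 0.42 / 1 = 0.42 → 0.420

0.420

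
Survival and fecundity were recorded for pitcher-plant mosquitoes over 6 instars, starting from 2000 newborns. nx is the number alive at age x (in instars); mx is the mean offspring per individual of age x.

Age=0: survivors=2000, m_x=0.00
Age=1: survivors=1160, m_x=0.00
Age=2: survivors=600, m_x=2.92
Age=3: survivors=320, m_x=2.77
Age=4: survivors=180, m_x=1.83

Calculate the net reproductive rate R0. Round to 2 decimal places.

1.48

lx = nx/n0 = nx/2000: 1, 0.58, 0.3, 0.16, 0.09
lx·mx by age: 0, 0, 0.876, 0.4432, 0.1647
R0 = Σ lx·mx = 1.4839 → 1.48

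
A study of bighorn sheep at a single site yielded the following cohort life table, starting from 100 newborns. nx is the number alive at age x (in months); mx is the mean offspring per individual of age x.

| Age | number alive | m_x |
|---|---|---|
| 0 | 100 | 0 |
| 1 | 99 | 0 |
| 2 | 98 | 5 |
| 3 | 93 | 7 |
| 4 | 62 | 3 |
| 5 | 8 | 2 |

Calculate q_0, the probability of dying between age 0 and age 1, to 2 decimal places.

lx = nx/n0 = nx/100: 1, 0.99, 0.98, 0.93, 0.62, 0.08
q_0 = (l_0 − l_1) / l_0 = (1 − 0.99) / 1
     = 0.01 / 1 = 0.01 → 0.01

0.01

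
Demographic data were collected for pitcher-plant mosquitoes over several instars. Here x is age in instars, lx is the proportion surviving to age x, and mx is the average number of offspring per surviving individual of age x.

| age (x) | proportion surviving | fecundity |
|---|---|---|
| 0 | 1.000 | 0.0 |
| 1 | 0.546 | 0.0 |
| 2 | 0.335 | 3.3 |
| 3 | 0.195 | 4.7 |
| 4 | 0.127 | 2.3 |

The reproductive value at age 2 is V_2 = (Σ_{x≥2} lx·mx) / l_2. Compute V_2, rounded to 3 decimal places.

lx·mx for x ≥ 2: 1.1055, 0.9165, 0.2921 → sum = 2.3141
V_2 = 2.3141 / l_2 = 2.3141 / 0.335 = 6.907761… → 6.908

6.908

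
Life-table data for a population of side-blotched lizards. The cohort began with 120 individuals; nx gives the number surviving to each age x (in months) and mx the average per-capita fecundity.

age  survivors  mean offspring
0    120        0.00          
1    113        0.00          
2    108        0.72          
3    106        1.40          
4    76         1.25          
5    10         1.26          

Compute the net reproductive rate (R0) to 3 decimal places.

2.781

lx = nx/n0 = nx/120: 1, 0.94167…, 0.9, 0.88333…, 0.63333…, 0.08333…
lx·mx by age: 0, 0, 0.648, 1.236667…, 0.791667…, 0.105…
R0 = Σ lx·mx = 2.781333… → 2.781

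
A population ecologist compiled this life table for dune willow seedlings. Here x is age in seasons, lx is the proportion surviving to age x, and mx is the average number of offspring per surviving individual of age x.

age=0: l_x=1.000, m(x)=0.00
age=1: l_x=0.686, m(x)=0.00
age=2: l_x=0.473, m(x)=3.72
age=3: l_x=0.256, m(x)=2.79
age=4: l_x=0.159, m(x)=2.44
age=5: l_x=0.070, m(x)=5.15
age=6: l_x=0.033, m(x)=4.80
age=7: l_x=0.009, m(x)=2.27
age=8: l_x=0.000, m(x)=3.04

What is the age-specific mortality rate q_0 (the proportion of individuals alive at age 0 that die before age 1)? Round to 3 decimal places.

0.314

q_0 = (l_0 − l_1) / l_0 = (1 − 0.686) / 1
     = 0.314 / 1 = 0.314 → 0.314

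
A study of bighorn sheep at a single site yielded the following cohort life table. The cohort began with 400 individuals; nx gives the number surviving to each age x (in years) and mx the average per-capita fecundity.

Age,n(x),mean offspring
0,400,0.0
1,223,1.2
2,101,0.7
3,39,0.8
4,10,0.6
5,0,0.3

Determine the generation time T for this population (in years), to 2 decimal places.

lx = nx/n0 = nx/400: 1, 0.5575, 0.2525, 0.0975, 0.025, 0
lx·mx: 0, 0.669, 0.17675, 0.078, 0.015, 0 → R0 = 0.93875
x·lx·mx: 0, 0.669, 0.3535, 0.234, 0.06, 0 → Σ = 1.3165
T = 1.3165 / 0.93875 = 1.402397… → 1.40

1.40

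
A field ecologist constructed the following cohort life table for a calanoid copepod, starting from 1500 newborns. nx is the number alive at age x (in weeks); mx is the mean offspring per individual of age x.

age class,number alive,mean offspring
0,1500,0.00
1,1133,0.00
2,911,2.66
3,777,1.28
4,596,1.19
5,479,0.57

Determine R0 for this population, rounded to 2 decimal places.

2.93

lx = nx/n0 = nx/1500: 1, 0.75533…, 0.60733…, 0.518, 0.39733…, 0.31933…
lx·mx by age: 0, 0, 1.615507…, 0.66304, 0.472827…, 0.18202…
R0 = Σ lx·mx = 2.933393… → 2.93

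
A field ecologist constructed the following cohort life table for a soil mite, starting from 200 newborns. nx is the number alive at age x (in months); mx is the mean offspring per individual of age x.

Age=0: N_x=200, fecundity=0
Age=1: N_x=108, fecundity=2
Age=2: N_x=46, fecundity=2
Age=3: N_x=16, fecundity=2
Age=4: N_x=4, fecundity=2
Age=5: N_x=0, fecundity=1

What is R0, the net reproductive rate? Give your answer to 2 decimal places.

lx = nx/n0 = nx/200: 1, 0.54, 0.23, 0.08, 0.02, 0
lx·mx by age: 0, 1.08, 0.46, 0.16, 0.04, 0
R0 = Σ lx·mx = 1.74 → 1.74

1.74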